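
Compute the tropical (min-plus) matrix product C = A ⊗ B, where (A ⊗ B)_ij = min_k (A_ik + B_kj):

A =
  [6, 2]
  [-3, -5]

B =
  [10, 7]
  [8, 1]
A ⊗ B =
  [10, 3]
  [3, -4]

Apply the min-plus product entry-by-entry:
  C[0][0] = min over k of (A[0][0] + B[0][0] = 6 + 10 = 16, A[0][1] + B[1][0] = 2 + 8 = 10) = 10 (attained at k = 1)
  C[0][1] = min over k of (A[0][0] + B[0][1] = 6 + 7 = 13, A[0][1] + B[1][1] = 2 + 1 = 3) = 3 (attained at k = 1)
  C[1][0] = min over k of (A[1][0] + B[0][0] = -3 + 10 = 7, A[1][1] + B[1][0] = -5 + 8 = 3) = 3 (attained at k = 1)
  C[1][1] = min over k of (A[1][0] + B[0][1] = -3 + 7 = 4, A[1][1] + B[1][1] = -5 + 1 = -4) = -4 (attained at k = 1)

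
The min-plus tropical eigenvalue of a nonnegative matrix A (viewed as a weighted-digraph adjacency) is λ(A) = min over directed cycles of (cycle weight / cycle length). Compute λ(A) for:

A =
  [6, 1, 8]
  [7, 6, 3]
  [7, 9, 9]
λ(A) = 11/3

Enumerate directed cycles and compute their means (weight / length). Sample:
  cycle 0 → 0: weight = 6, length = 1, mean = 6/1 ≈ 6.000
  cycle 1 → 1: weight = 6, length = 1, mean = 6/1 ≈ 6.000
  cycle 2 → 2: weight = 9, length = 1, mean = 9/1 ≈ 9.000
  cycle 0 → 1 → 0: weight = 8, length = 2, mean = 8/2 ≈ 4.000
  cycle 0 → 2 → 0: weight = 15, length = 2, mean = 15/2 ≈ 7.500
  cycle 1 → 0 → 1: weight = 8, length = 2, mean = 8/2 ≈ 4.000
Minimum mean = 3.667, attained e.g. along the cycle 0 → 1 → 2 → 0 with weight 11 and length 3. So λ(A) = 11/3 = 11/3.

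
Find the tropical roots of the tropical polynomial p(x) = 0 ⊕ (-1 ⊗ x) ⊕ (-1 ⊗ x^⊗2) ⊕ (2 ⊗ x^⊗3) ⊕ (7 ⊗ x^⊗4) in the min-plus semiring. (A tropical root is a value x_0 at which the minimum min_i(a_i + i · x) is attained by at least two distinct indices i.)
Roots: {-5, -3, 0, 1}

Each tropical root is a break point of the lower envelope of the lines y = a_i + i · x (there are 5 lines, with slopes 0, 1, ..., 4). Only the lines that attain the minimum somewhere contribute to roots; other lines are dominated. Here the surviving (envelope) indices are i = 4, i = 3, i = 2, i = 1, i = 0.
Intersections between consecutive envelope lines give the roots: for adjacent envelope indices i < j the intersection is x = (a_i − a_j) / (j − i). Reading off the sorted break points: {-5, -3, 0, 1}.
Verification: at each break x_0, at least two indices attain the minimum of min_i(a_i + i · x_0).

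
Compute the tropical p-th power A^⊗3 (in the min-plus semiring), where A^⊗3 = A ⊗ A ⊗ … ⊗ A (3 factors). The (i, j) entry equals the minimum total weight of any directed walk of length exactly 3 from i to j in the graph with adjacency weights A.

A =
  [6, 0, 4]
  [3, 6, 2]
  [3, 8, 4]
A^⊗3 =
  [5, 3, 6]
  [6, 5, 5]
  [6, 7, 5]

Each entry (A^⊗3)_ij equals the minimum over all length-3 walks i = v_0 → v_1 → … → v_3 = j of Σ_t A[v_t][v_{t+1}]. For example, for (i, j) = (0, 2) we minimise over 9 possible intermediate vertex sequences; the minimum is 6, attained along the walk 0 → 1 → 2 → 2.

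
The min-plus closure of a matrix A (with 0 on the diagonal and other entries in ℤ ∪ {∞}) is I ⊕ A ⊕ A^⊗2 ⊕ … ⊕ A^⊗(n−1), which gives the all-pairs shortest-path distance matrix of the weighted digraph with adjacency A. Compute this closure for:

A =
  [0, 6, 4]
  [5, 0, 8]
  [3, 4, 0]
Closure =
  [0, 6, 4]
  [5, 0, 8]
  [3, 4, 0]

This is the Floyd-Warshall all-pairs shortest-path computation. For each intermediate vertex k = 0, 1, …, 2, update dist[i][j] ← min(dist[i][j], dist[i][k] + dist[k][j]). The final matrix gives, for each (i, j), the minimum total weight of any directed path from i to j (possibly empty when i = j).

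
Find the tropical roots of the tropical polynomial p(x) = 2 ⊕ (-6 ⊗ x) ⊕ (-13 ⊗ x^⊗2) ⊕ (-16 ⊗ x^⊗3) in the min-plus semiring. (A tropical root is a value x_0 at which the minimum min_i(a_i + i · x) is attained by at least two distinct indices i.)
Roots: {3, 7, 8}

Each tropical root is a break point of the lower envelope of the lines y = a_i + i · x (there are 4 lines, with slopes 0, 1, ..., 3). Only the lines that attain the minimum somewhere contribute to roots; other lines are dominated. Here the surviving (envelope) indices are i = 3, i = 2, i = 1, i = 0.
Intersections between consecutive envelope lines give the roots: for adjacent envelope indices i < j the intersection is x = (a_i − a_j) / (j − i). Reading off the sorted break points: {3, 7, 8}.
Verification: at each break x_0, at least two indices attain the minimum of min_i(a_i + i · x_0).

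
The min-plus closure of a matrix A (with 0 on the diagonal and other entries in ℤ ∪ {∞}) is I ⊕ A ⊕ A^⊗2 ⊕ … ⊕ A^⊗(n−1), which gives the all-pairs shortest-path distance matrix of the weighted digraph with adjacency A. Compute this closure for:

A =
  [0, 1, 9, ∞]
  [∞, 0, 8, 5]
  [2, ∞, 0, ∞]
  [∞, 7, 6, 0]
Closure =
  [0, 1, 9, 6]
  [10, 0, 8, 5]
  [2, 3, 0, 8]
  [8, 7, 6, 0]

This is the Floyd-Warshall all-pairs shortest-path computation. For each intermediate vertex k = 0, 1, …, 3, update dist[i][j] ← min(dist[i][j], dist[i][k] + dist[k][j]). The final matrix gives, for each (i, j), the minimum total weight of any directed path from i to j (possibly empty when i = j).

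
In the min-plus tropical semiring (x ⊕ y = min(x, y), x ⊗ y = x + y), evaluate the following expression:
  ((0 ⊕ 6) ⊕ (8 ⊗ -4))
((0 ⊕ 6) ⊕ (8 ⊗ -4)) = 0

Expand innermost to outermost. Recall ⊕ takes the minimum of its arguments and ⊗ takes their sum. Working out the expression ((0 ⊕ 6) ⊕ (8 ⊗ -4)) gives 0.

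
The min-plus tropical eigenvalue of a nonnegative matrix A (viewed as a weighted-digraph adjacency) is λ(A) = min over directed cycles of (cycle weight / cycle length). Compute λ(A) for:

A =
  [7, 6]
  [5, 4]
λ(A) = 4

Enumerate directed cycles and compute their means (weight / length). Sample:
  cycle 0 → 0: weight = 7, length = 1, mean = 7/1 ≈ 7.000
  cycle 1 → 1: weight = 4, length = 1, mean = 4/1 ≈ 4.000
  cycle 0 → 1 → 0: weight = 11, length = 2, mean = 11/2 ≈ 5.500
  cycle 1 → 0 → 1: weight = 11, length = 2, mean = 11/2 ≈ 5.500
Minimum mean = 4.000, attained e.g. along the cycle 1 → 1 with weight 4 and length 1. So λ(A) = 4/1 = 4.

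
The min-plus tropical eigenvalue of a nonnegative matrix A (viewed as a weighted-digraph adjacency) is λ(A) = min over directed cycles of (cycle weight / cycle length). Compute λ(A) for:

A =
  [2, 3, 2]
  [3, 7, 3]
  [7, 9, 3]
λ(A) = 2

Enumerate directed cycles and compute their means (weight / length). Sample:
  cycle 0 → 0: weight = 2, length = 1, mean = 2/1 ≈ 2.000
  cycle 1 → 1: weight = 7, length = 1, mean = 7/1 ≈ 7.000
  cycle 2 → 2: weight = 3, length = 1, mean = 3/1 ≈ 3.000
  cycle 0 → 1 → 0: weight = 6, length = 2, mean = 6/2 ≈ 3.000
  cycle 0 → 2 → 0: weight = 9, length = 2, mean = 9/2 ≈ 4.500
  cycle 1 → 0 → 1: weight = 6, length = 2, mean = 6/2 ≈ 3.000
Minimum mean = 2.000, attained e.g. along the cycle 0 → 0 with weight 2 and length 1. So λ(A) = 2/1 = 2.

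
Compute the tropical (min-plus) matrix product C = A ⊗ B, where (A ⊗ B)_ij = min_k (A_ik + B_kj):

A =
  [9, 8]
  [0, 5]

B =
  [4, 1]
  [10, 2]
A ⊗ B =
  [13, 10]
  [4, 1]

Apply the min-plus product entry-by-entry:
  C[0][0] = min over k of (A[0][0] + B[0][0] = 9 + 4 = 13, A[0][1] + B[1][0] = 8 + 10 = 18) = 13 (attained at k = 0)
  C[0][1] = min over k of (A[0][0] + B[0][1] = 9 + 1 = 10, A[0][1] + B[1][1] = 8 + 2 = 10) = 10 (attained at k = 0)
  C[1][0] = min over k of (A[1][0] + B[0][0] = 0 + 4 = 4, A[1][1] + B[1][0] = 5 + 10 = 15) = 4 (attained at k = 0)
  C[1][1] = min over k of (A[1][0] + B[0][1] = 0 + 1 = 1, A[1][1] + B[1][1] = 5 + 2 = 7) = 1 (attained at k = 0)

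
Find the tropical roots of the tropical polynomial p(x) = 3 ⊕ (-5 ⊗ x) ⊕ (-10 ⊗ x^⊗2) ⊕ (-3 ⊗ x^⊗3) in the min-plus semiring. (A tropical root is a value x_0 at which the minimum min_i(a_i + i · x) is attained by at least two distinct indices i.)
Roots: {-7, 5, 8}

Each tropical root is a break point of the lower envelope of the lines y = a_i + i · x (there are 4 lines, with slopes 0, 1, ..., 3). Only the lines that attain the minimum somewhere contribute to roots; other lines are dominated. Here the surviving (envelope) indices are i = 3, i = 2, i = 1, i = 0.
Intersections between consecutive envelope lines give the roots: for adjacent envelope indices i < j the intersection is x = (a_i − a_j) / (j − i). Reading off the sorted break points: {-7, 5, 8}.
Verification: at each break x_0, at least two indices attain the minimum of min_i(a_i + i · x_0).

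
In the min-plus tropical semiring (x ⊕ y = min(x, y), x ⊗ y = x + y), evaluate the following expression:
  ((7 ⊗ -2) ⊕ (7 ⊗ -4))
((7 ⊗ -2) ⊕ (7 ⊗ -4)) = 3

Expand innermost to outermost. Recall ⊕ takes the minimum of its arguments and ⊗ takes their sum. Working out the expression ((7 ⊗ -2) ⊕ (7 ⊗ -4)) gives 3.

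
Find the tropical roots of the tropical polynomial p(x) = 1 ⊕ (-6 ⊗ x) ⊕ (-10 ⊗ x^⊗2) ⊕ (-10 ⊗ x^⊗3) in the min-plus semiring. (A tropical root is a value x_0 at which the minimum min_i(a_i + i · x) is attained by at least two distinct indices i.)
Roots: {0, 4, 7}

Each tropical root is a break point of the lower envelope of the lines y = a_i + i · x (there are 4 lines, with slopes 0, 1, ..., 3). Only the lines that attain the minimum somewhere contribute to roots; other lines are dominated. Here the surviving (envelope) indices are i = 3, i = 2, i = 1, i = 0.
Intersections between consecutive envelope lines give the roots: for adjacent envelope indices i < j the intersection is x = (a_i − a_j) / (j − i). Reading off the sorted break points: {0, 4, 7}.
Verification: at each break x_0, at least two indices attain the minimum of min_i(a_i + i · x_0).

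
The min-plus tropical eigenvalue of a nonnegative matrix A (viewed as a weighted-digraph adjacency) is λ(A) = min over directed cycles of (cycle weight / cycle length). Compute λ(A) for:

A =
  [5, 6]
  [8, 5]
λ(A) = 5

Enumerate directed cycles and compute their means (weight / length). Sample:
  cycle 0 → 0: weight = 5, length = 1, mean = 5/1 ≈ 5.000
  cycle 1 → 1: weight = 5, length = 1, mean = 5/1 ≈ 5.000
  cycle 0 → 1 → 0: weight = 14, length = 2, mean = 14/2 ≈ 7.000
  cycle 1 → 0 → 1: weight = 14, length = 2, mean = 14/2 ≈ 7.000
Minimum mean = 5.000, attained e.g. along the cycle 0 → 0 with weight 5 and length 1. So λ(A) = 5/1 = 5.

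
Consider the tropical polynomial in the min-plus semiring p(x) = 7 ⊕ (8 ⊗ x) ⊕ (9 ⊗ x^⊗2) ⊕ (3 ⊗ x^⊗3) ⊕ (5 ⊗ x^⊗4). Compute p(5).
p(5) = 7

A tropical monomial a ⊗ x^⊗i evaluates to a + i · x. Evaluating each term at x = 5:
  Term 0 contributes 7 + 0 · 5 = 7
  Term 1 contributes 8 + 1 · 5 = 13
  Term 2 contributes 9 + 2 · 5 = 19
  Term 3 contributes 3 + 3 · 5 = 18
  Term 4 contributes 5 + 4 · 5 = 25
p(5) = ⊕ of these = min[7, 13, 19, 18, 25] = 7.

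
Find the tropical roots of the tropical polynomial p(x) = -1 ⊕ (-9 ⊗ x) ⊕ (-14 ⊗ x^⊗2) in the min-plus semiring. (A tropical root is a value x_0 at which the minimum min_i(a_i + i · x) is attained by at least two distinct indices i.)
Roots: {5, 8}

Each tropical root is a break point of the lower envelope of the lines y = a_i + i · x (there are 3 lines, with slopes 0, 1, ..., 2). Only the lines that attain the minimum somewhere contribute to roots; other lines are dominated. Here the surviving (envelope) indices are i = 2, i = 1, i = 0.
Intersections between consecutive envelope lines give the roots: for adjacent envelope indices i < j the intersection is x = (a_i − a_j) / (j − i). Reading off the sorted break points: {5, 8}.
Verification: at each break x_0, at least two indices attain the minimum of min_i(a_i + i · x_0).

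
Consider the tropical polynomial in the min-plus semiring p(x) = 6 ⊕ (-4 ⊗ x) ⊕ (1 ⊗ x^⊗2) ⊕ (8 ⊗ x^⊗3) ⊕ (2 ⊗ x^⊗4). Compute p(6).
p(6) = 2

A tropical monomial a ⊗ x^⊗i evaluates to a + i · x. Evaluating each term at x = 6:
  Term 0 contributes 6 + 0 · 6 = 6
  Term 1 contributes -4 + 1 · 6 = 2
  Term 2 contributes 1 + 2 · 6 = 13
  Term 3 contributes 8 + 3 · 6 = 26
  Term 4 contributes 2 + 4 · 6 = 26
p(6) = ⊕ of these = min[6, 2, 13, 26, 26] = 2.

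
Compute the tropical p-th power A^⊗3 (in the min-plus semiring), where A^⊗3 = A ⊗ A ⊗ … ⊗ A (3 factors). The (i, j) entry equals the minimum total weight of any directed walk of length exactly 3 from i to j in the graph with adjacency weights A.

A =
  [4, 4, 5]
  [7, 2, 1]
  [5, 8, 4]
A^⊗3 =
  [10, 8, 7]
  [8, 6, 5]
  [13, 11, 10]

Each entry (A^⊗3)_ij equals the minimum over all length-3 walks i = v_0 → v_1 → … → v_3 = j of Σ_t A[v_t][v_{t+1}]. For example, for (i, j) = (0, 2) we minimise over 9 possible intermediate vertex sequences; the minimum is 7, attained along the walk 0 → 1 → 1 → 2.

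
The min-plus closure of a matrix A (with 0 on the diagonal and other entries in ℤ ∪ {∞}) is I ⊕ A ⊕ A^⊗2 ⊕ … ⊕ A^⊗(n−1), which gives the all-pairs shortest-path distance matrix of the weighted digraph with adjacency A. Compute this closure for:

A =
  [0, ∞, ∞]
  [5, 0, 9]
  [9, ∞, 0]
Closure =
  [0, ∞, ∞]
  [5, 0, 9]
  [9, ∞, 0]

This is the Floyd-Warshall all-pairs shortest-path computation. For each intermediate vertex k = 0, 1, …, 2, update dist[i][j] ← min(dist[i][j], dist[i][k] + dist[k][j]). The final matrix gives, for each (i, j), the minimum total weight of any directed path from i to j (possibly empty when i = j).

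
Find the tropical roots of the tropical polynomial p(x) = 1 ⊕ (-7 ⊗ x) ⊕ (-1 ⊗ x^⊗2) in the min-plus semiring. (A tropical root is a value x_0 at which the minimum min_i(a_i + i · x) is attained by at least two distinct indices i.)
Roots: {-6, 8}

Each tropical root is a break point of the lower envelope of the lines y = a_i + i · x (there are 3 lines, with slopes 0, 1, ..., 2). Only the lines that attain the minimum somewhere contribute to roots; other lines are dominated. Here the surviving (envelope) indices are i = 2, i = 1, i = 0.
Intersections between consecutive envelope lines give the roots: for adjacent envelope indices i < j the intersection is x = (a_i − a_j) / (j − i). Reading off the sorted break points: {-6, 8}.
Verification: at each break x_0, at least two indices attain the minimum of min_i(a_i + i · x_0).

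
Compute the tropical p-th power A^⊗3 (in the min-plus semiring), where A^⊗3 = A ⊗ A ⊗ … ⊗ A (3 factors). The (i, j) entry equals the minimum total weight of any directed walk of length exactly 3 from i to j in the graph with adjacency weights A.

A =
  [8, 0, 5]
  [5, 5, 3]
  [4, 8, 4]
A^⊗3 =
  [7, 5, 7]
  [10, 7, 8]
  [9, 8, 7]

Each entry (A^⊗3)_ij equals the minimum over all length-3 walks i = v_0 → v_1 → … → v_3 = j of Σ_t A[v_t][v_{t+1}]. For example, for (i, j) = (0, 2) we minimise over 9 possible intermediate vertex sequences; the minimum is 7, attained along the walk 0 → 1 → 2 → 2.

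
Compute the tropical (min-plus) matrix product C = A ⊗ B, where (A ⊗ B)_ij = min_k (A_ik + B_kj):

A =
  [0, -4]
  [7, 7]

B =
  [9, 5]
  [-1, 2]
A ⊗ B =
  [-5, -2]
  [6, 9]

Apply the min-plus product entry-by-entry:
  C[0][0] = min over k of (A[0][0] + B[0][0] = 0 + 9 = 9, A[0][1] + B[1][0] = -4 + -1 = -5) = -5 (attained at k = 1)
  C[0][1] = min over k of (A[0][0] + B[0][1] = 0 + 5 = 5, A[0][1] + B[1][1] = -4 + 2 = -2) = -2 (attained at k = 1)
  C[1][0] = min over k of (A[1][0] + B[0][0] = 7 + 9 = 16, A[1][1] + B[1][0] = 7 + -1 = 6) = 6 (attained at k = 1)
  C[1][1] = min over k of (A[1][0] + B[0][1] = 7 + 5 = 12, A[1][1] + B[1][1] = 7 + 2 = 9) = 9 (attained at k = 1)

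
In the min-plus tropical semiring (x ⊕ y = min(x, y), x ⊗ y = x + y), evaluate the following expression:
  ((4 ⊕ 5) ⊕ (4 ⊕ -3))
((4 ⊕ 5) ⊕ (4 ⊕ -3)) = -3

Expand innermost to outermost. Recall ⊕ takes the minimum of its arguments and ⊗ takes their sum. Working out the expression ((4 ⊕ 5) ⊕ (4 ⊕ -3)) gives -3.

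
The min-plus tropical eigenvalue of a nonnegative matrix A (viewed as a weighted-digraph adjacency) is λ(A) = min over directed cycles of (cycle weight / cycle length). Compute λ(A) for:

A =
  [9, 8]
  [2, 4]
λ(A) = 4

Enumerate directed cycles and compute their means (weight / length). Sample:
  cycle 0 → 0: weight = 9, length = 1, mean = 9/1 ≈ 9.000
  cycle 1 → 1: weight = 4, length = 1, mean = 4/1 ≈ 4.000
  cycle 0 → 1 → 0: weight = 10, length = 2, mean = 10/2 ≈ 5.000
  cycle 1 → 0 → 1: weight = 10, length = 2, mean = 10/2 ≈ 5.000
Minimum mean = 4.000, attained e.g. along the cycle 1 → 1 with weight 4 and length 1. So λ(A) = 4/1 = 4.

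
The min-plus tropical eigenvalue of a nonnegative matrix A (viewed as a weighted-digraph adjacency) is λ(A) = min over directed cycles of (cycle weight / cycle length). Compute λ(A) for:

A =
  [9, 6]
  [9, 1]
λ(A) = 1

Enumerate directed cycles and compute their means (weight / length). Sample:
  cycle 0 → 0: weight = 9, length = 1, mean = 9/1 ≈ 9.000
  cycle 1 → 1: weight = 1, length = 1, mean = 1/1 ≈ 1.000
  cycle 0 → 1 → 0: weight = 15, length = 2, mean = 15/2 ≈ 7.500
  cycle 1 → 0 → 1: weight = 15, length = 2, mean = 15/2 ≈ 7.500
Minimum mean = 1.000, attained e.g. along the cycle 1 → 1 with weight 1 and length 1. So λ(A) = 1/1 = 1.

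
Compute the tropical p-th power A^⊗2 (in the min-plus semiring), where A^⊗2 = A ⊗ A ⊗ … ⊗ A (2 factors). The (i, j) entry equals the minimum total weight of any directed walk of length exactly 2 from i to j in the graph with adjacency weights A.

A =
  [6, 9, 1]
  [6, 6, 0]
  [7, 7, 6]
A^⊗2 =
  [8, 8, 7]
  [7, 7, 6]
  [13, 13, 7]

Each entry (A^⊗2)_ij equals the minimum over all length-2 walks i = v_0 → v_1 → … → v_2 = j of Σ_t A[v_t][v_{t+1}]. For example, for (i, j) = (0, 2) we minimise over 3 possible intermediate vertex sequences; the minimum is 7, attained along the walk 0 → 0 → 2.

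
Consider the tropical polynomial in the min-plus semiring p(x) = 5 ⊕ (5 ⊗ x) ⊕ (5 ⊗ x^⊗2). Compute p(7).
p(7) = 5

A tropical monomial a ⊗ x^⊗i evaluates to a + i · x. Evaluating each term at x = 7:
  Term 0 contributes 5 + 0 · 7 = 5
  Term 1 contributes 5 + 1 · 7 = 12
  Term 2 contributes 5 + 2 · 7 = 19
p(7) = ⊕ of these = min[5, 12, 19] = 5.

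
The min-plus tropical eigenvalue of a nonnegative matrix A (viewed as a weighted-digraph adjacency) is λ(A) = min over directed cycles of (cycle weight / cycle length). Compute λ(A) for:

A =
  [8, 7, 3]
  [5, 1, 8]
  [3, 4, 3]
λ(A) = 1

Enumerate directed cycles and compute their means (weight / length). Sample:
  cycle 0 → 0: weight = 8, length = 1, mean = 8/1 ≈ 8.000
  cycle 1 → 1: weight = 1, length = 1, mean = 1/1 ≈ 1.000
  cycle 2 → 2: weight = 3, length = 1, mean = 3/1 ≈ 3.000
  cycle 0 → 1 → 0: weight = 12, length = 2, mean = 12/2 ≈ 6.000
  cycle 0 → 2 → 0: weight = 6, length = 2, mean = 6/2 ≈ 3.000
  cycle 1 → 0 → 1: weight = 12, length = 2, mean = 12/2 ≈ 6.000
Minimum mean = 1.000, attained e.g. along the cycle 1 → 1 with weight 1 and length 1. So λ(A) = 1/1 = 1.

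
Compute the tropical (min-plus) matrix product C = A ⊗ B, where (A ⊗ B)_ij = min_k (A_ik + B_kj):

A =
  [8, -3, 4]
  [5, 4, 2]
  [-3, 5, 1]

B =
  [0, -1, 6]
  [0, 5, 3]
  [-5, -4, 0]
A ⊗ B =
  [-3, 0, 0]
  [-3, -2, 2]
  [-4, -4, 1]

Apply the min-plus product entry-by-entry:
  C[0][0] = min over k of (A[0][0] + B[0][0] = 8 + 0 = 8, A[0][1] + B[1][0] = -3 + 0 = -3, A[0][2] + B[2][0] = 4 + -5 = -1) = -3 (attained at k = 1)
  C[0][1] = min over k of (A[0][0] + B[0][1] = 8 + -1 = 7, A[0][1] + B[1][1] = -3 + 5 = 2, A[0][2] + B[2][1] = 4 + -4 = 0) = 0 (attained at k = 2)
  C[0][2] = min over k of (A[0][0] + B[0][2] = 8 + 6 = 14, A[0][1] + B[1][2] = -3 + 3 = 0, A[0][2] + B[2][2] = 4 + 0 = 4) = 0 (attained at k = 1)
  C[1][0] = min over k of (A[1][0] + B[0][0] = 5 + 0 = 5, A[1][1] + B[1][0] = 4 + 0 = 4, A[1][2] + B[2][0] = 2 + -5 = -3) = -3 (attained at k = 2)
  C[1][1] = min over k of (A[1][0] + B[0][1] = 5 + -1 = 4, A[1][1] + B[1][1] = 4 + 5 = 9, A[1][2] + B[2][1] = 2 + -4 = -2) = -2 (attained at k = 2)
  C[1][2] = min over k of (A[1][0] + B[0][2] = 5 + 6 = 11, A[1][1] + B[1][2] = 4 + 3 = 7, A[1][2] + B[2][2] = 2 + 0 = 2) = 2 (attained at k = 2)
  C[2][0] = min over k of (A[2][0] + B[0][0] = -3 + 0 = -3, A[2][1] + B[1][0] = 5 + 0 = 5, A[2][2] + B[2][0] = 1 + -5 = -4) = -4 (attained at k = 2)
  C[2][1] = min over k of (A[2][0] + B[0][1] = -3 + -1 = -4, A[2][1] + B[1][1] = 5 + 5 = 10, A[2][2] + B[2][1] = 1 + -4 = -3) = -4 (attained at k = 0)
  C[2][2] = min over k of (A[2][0] + B[0][2] = -3 + 6 = 3, A[2][1] + B[1][2] = 5 + 3 = 8, A[2][2] + B[2][2] = 1 + 0 = 1) = 1 (attained at k = 2)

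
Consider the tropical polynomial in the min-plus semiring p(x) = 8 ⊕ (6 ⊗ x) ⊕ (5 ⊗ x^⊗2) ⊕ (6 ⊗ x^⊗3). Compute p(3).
p(3) = 8

A tropical monomial a ⊗ x^⊗i evaluates to a + i · x. Evaluating each term at x = 3:
  Term 0 contributes 8 + 0 · 3 = 8
  Term 1 contributes 6 + 1 · 3 = 9
  Term 2 contributes 5 + 2 · 3 = 11
  Term 3 contributes 6 + 3 · 3 = 15
p(3) = ⊕ of these = min[8, 9, 11, 15] = 8.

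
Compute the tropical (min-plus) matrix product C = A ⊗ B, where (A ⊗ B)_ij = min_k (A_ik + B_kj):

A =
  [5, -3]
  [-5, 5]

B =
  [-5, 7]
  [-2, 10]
A ⊗ B =
  [-5, 7]
  [-10, 2]

Apply the min-plus product entry-by-entry:
  C[0][0] = min over k of (A[0][0] + B[0][0] = 5 + -5 = 0, A[0][1] + B[1][0] = -3 + -2 = -5) = -5 (attained at k = 1)
  C[0][1] = min over k of (A[0][0] + B[0][1] = 5 + 7 = 12, A[0][1] + B[1][1] = -3 + 10 = 7) = 7 (attained at k = 1)
  C[1][0] = min over k of (A[1][0] + B[0][0] = -5 + -5 = -10, A[1][1] + B[1][0] = 5 + -2 = 3) = -10 (attained at k = 0)
  C[1][1] = min over k of (A[1][0] + B[0][1] = -5 + 7 = 2, A[1][1] + B[1][1] = 5 + 10 = 15) = 2 (attained at k = 0)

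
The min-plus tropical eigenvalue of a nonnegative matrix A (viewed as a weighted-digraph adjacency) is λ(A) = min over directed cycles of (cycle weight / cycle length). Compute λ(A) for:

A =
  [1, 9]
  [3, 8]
λ(A) = 1

Enumerate directed cycles and compute their means (weight / length). Sample:
  cycle 0 → 0: weight = 1, length = 1, mean = 1/1 ≈ 1.000
  cycle 1 → 1: weight = 8, length = 1, mean = 8/1 ≈ 8.000
  cycle 0 → 1 → 0: weight = 12, length = 2, mean = 12/2 ≈ 6.000
  cycle 1 → 0 → 1: weight = 12, length = 2, mean = 12/2 ≈ 6.000
Minimum mean = 1.000, attained e.g. along the cycle 0 → 0 with weight 1 and length 1. So λ(A) = 1/1 = 1.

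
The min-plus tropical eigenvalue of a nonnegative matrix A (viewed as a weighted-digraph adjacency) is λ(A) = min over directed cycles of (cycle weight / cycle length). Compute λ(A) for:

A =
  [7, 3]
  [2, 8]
λ(A) = 5/2

Enumerate directed cycles and compute their means (weight / length). Sample:
  cycle 0 → 0: weight = 7, length = 1, mean = 7/1 ≈ 7.000
  cycle 1 → 1: weight = 8, length = 1, mean = 8/1 ≈ 8.000
  cycle 0 → 1 → 0: weight = 5, length = 2, mean = 5/2 ≈ 2.500
  cycle 1 → 0 → 1: weight = 5, length = 2, mean = 5/2 ≈ 2.500
Minimum mean = 2.500, attained e.g. along the cycle 0 → 1 → 0 with weight 5 and length 2. So λ(A) = 5/2 = 5/2.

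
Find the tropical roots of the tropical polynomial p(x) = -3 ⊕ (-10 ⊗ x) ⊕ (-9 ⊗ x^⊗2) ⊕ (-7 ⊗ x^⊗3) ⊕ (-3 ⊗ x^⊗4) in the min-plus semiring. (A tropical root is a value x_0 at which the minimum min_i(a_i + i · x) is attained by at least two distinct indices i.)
Roots: {-4, -2, -1, 7}

Each tropical root is a break point of the lower envelope of the lines y = a_i + i · x (there are 5 lines, with slopes 0, 1, ..., 4). Only the lines that attain the minimum somewhere contribute to roots; other lines are dominated. Here the surviving (envelope) indices are i = 4, i = 3, i = 2, i = 1, i = 0.
Intersections between consecutive envelope lines give the roots: for adjacent envelope indices i < j the intersection is x = (a_i − a_j) / (j − i). Reading off the sorted break points: {-4, -2, -1, 7}.
Verification: at each break x_0, at least two indices attain the minimum of min_i(a_i + i · x_0).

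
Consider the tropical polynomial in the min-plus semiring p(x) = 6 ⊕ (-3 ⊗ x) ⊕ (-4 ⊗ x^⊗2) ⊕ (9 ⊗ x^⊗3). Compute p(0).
p(0) = -4

A tropical monomial a ⊗ x^⊗i evaluates to a + i · x. Evaluating each term at x = 0:
  Term 0 contributes 6 + 0 · 0 = 6
  Term 1 contributes -3 + 1 · 0 = -3
  Term 2 contributes -4 + 2 · 0 = -4
  Term 3 contributes 9 + 3 · 0 = 9
p(0) = ⊕ of these = min[6, -3, -4, 9] = -4.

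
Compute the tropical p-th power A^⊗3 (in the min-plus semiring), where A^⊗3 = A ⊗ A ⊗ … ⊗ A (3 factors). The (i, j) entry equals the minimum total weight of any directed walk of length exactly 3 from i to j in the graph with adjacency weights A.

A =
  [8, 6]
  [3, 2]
A^⊗3 =
  [11, 10]
  [7, 6]

Each entry (A^⊗3)_ij equals the minimum over all length-3 walks i = v_0 → v_1 → … → v_3 = j of Σ_t A[v_t][v_{t+1}]. For example, for (i, j) = (0, 1) we minimise over 4 possible intermediate vertex sequences; the minimum is 10, attained along the walk 0 → 1 → 1 → 1.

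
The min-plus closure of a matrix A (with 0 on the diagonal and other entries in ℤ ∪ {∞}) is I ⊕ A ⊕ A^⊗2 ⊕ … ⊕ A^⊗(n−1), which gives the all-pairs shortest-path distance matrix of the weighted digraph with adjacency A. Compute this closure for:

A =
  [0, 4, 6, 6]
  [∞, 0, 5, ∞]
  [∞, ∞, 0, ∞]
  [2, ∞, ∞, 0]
Closure =
  [0, 4, 6, 6]
  [∞, 0, 5, ∞]
  [∞, ∞, 0, ∞]
  [2, 6, 8, 0]

This is the Floyd-Warshall all-pairs shortest-path computation. For each intermediate vertex k = 0, 1, …, 3, update dist[i][j] ← min(dist[i][j], dist[i][k] + dist[k][j]). The final matrix gives, for each (i, j), the minimum total weight of any directed path from i to j (possibly empty when i = j).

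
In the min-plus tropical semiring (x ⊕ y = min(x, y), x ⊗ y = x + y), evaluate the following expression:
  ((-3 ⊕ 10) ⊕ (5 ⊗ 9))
((-3 ⊕ 10) ⊕ (5 ⊗ 9)) = -3

Expand innermost to outermost. Recall ⊕ takes the minimum of its arguments and ⊗ takes their sum. Working out the expression ((-3 ⊕ 10) ⊕ (5 ⊗ 9)) gives -3.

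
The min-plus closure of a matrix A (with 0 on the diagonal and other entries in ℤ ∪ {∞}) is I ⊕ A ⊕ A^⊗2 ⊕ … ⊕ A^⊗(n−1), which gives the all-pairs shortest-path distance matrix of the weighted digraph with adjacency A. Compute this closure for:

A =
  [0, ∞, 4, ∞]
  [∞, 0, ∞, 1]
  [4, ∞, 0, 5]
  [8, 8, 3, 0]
Closure =
  [0, 17, 4, 9]
  [8, 0, 4, 1]
  [4, 13, 0, 5]
  [7, 8, 3, 0]

This is the Floyd-Warshall all-pairs shortest-path computation. For each intermediate vertex k = 0, 1, …, 3, update dist[i][j] ← min(dist[i][j], dist[i][k] + dist[k][j]). The final matrix gives, for each (i, j), the minimum total weight of any directed path from i to j (possibly empty when i = j).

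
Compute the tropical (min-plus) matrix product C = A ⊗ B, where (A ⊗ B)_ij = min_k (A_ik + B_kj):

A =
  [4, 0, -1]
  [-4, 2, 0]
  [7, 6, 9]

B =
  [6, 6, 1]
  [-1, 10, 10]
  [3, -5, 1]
A ⊗ B =
  [-1, -6, 0]
  [1, -5, -3]
  [5, 4, 8]

Apply the min-plus product entry-by-entry:
  C[0][0] = min over k of (A[0][0] + B[0][0] = 4 + 6 = 10, A[0][1] + B[1][0] = 0 + -1 = -1, A[0][2] + B[2][0] = -1 + 3 = 2) = -1 (attained at k = 1)
  C[0][1] = min over k of (A[0][0] + B[0][1] = 4 + 6 = 10, A[0][1] + B[1][1] = 0 + 10 = 10, A[0][2] + B[2][1] = -1 + -5 = -6) = -6 (attained at k = 2)
  C[0][2] = min over k of (A[0][0] + B[0][2] = 4 + 1 = 5, A[0][1] + B[1][2] = 0 + 10 = 10, A[0][2] + B[2][2] = -1 + 1 = 0) = 0 (attained at k = 2)
  C[1][0] = min over k of (A[1][0] + B[0][0] = -4 + 6 = 2, A[1][1] + B[1][0] = 2 + -1 = 1, A[1][2] + B[2][0] = 0 + 3 = 3) = 1 (attained at k = 1)
  C[1][1] = min over k of (A[1][0] + B[0][1] = -4 + 6 = 2, A[1][1] + B[1][1] = 2 + 10 = 12, A[1][2] + B[2][1] = 0 + -5 = -5) = -5 (attained at k = 2)
  C[1][2] = min over k of (A[1][0] + B[0][2] = -4 + 1 = -3, A[1][1] + B[1][2] = 2 + 10 = 12, A[1][2] + B[2][2] = 0 + 1 = 1) = -3 (attained at k = 0)
  C[2][0] = min over k of (A[2][0] + B[0][0] = 7 + 6 = 13, A[2][1] + B[1][0] = 6 + -1 = 5, A[2][2] + B[2][0] = 9 + 3 = 12) = 5 (attained at k = 1)
  C[2][1] = min over k of (A[2][0] + B[0][1] = 7 + 6 = 13, A[2][1] + B[1][1] = 6 + 10 = 16, A[2][2] + B[2][1] = 9 + -5 = 4) = 4 (attained at k = 2)
  C[2][2] = min over k of (A[2][0] + B[0][2] = 7 + 1 = 8, A[2][1] + B[1][2] = 6 + 10 = 16, A[2][2] + B[2][2] = 9 + 1 = 10) = 8 (attained at k = 0)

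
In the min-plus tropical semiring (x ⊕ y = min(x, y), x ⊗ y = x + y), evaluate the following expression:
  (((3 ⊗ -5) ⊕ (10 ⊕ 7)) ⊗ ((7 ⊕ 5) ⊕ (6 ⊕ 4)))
(((3 ⊗ -5) ⊕ (10 ⊕ 7)) ⊗ ((7 ⊕ 5) ⊕ (6 ⊕ 4))) = 2

Expand innermost to outermost. Recall ⊕ takes the minimum of its arguments and ⊗ takes their sum. Working out the expression (((3 ⊗ -5) ⊕ (10 ⊕ 7)) ⊗ ((7 ⊕ 5) ⊕ (6 ⊕ 4))) gives 2.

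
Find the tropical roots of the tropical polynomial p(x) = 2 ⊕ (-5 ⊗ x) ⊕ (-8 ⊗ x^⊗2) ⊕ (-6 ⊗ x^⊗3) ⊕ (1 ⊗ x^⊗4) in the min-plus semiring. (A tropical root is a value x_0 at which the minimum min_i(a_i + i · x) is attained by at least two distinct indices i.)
Roots: {-7, -2, 3, 7}

Each tropical root is a break point of the lower envelope of the lines y = a_i + i · x (there are 5 lines, with slopes 0, 1, ..., 4). Only the lines that attain the minimum somewhere contribute to roots; other lines are dominated. Here the surviving (envelope) indices are i = 4, i = 3, i = 2, i = 1, i = 0.
Intersections between consecutive envelope lines give the roots: for adjacent envelope indices i < j the intersection is x = (a_i − a_j) / (j − i). Reading off the sorted break points: {-7, -2, 3, 7}.
Verification: at each break x_0, at least two indices attain the minimum of min_i(a_i + i · x_0).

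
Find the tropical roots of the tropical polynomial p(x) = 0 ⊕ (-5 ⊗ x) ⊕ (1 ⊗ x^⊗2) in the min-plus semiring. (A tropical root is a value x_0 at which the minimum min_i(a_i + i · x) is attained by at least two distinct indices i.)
Roots: {-6, 5}

Each tropical root is a break point of the lower envelope of the lines y = a_i + i · x (there are 3 lines, with slopes 0, 1, ..., 2). Only the lines that attain the minimum somewhere contribute to roots; other lines are dominated. Here the surviving (envelope) indices are i = 2, i = 1, i = 0.
Intersections between consecutive envelope lines give the roots: for adjacent envelope indices i < j the intersection is x = (a_i − a_j) / (j − i). Reading off the sorted break points: {-6, 5}.
Verification: at each break x_0, at least two indices attain the minimum of min_i(a_i + i · x_0).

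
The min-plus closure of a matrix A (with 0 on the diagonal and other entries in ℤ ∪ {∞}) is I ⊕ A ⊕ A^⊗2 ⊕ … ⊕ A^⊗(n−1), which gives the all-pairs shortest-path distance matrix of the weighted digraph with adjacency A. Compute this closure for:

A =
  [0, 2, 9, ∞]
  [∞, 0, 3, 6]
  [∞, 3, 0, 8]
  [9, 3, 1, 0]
Closure =
  [0, 2, 5, 8]
  [15, 0, 3, 6]
  [17, 3, 0, 8]
  [9, 3, 1, 0]

This is the Floyd-Warshall all-pairs shortest-path computation. For each intermediate vertex k = 0, 1, …, 3, update dist[i][j] ← min(dist[i][j], dist[i][k] + dist[k][j]). The final matrix gives, for each (i, j), the minimum total weight of any directed path from i to j (possibly empty when i = j).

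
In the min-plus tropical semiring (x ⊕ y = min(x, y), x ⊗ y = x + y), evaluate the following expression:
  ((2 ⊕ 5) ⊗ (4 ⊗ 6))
((2 ⊕ 5) ⊗ (4 ⊗ 6)) = 12

Expand innermost to outermost. Recall ⊕ takes the minimum of its arguments and ⊗ takes their sum. Working out the expression ((2 ⊕ 5) ⊗ (4 ⊗ 6)) gives 12.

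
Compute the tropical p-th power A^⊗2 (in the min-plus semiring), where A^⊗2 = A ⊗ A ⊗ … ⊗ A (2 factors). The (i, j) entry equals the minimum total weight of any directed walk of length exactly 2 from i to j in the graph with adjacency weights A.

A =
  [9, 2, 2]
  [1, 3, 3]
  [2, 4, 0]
A^⊗2 =
  [3, 5, 2]
  [4, 3, 3]
  [2, 4, 0]

Each entry (A^⊗2)_ij equals the minimum over all length-2 walks i = v_0 → v_1 → … → v_2 = j of Σ_t A[v_t][v_{t+1}]. For example, for (i, j) = (0, 2) we minimise over 3 possible intermediate vertex sequences; the minimum is 2, attained along the walk 0 → 2 → 2.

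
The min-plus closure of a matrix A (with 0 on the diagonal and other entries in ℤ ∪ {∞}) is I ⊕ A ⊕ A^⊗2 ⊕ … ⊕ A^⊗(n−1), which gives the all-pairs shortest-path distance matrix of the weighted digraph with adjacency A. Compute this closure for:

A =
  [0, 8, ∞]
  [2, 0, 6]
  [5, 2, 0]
Closure =
  [0, 8, 14]
  [2, 0, 6]
  [4, 2, 0]

This is the Floyd-Warshall all-pairs shortest-path computation. For each intermediate vertex k = 0, 1, …, 2, update dist[i][j] ← min(dist[i][j], dist[i][k] + dist[k][j]). The final matrix gives, for each (i, j), the minimum total weight of any directed path from i to j (possibly empty when i = j).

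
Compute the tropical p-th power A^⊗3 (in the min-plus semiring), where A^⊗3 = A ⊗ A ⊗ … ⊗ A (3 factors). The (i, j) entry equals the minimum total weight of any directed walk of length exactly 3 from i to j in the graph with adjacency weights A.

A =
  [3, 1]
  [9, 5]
A^⊗3 =
  [9, 7]
  [15, 13]

Each entry (A^⊗3)_ij equals the minimum over all length-3 walks i = v_0 → v_1 → … → v_3 = j of Σ_t A[v_t][v_{t+1}]. For example, for (i, j) = (0, 1) we minimise over 4 possible intermediate vertex sequences; the minimum is 7, attained along the walk 0 → 0 → 0 → 1.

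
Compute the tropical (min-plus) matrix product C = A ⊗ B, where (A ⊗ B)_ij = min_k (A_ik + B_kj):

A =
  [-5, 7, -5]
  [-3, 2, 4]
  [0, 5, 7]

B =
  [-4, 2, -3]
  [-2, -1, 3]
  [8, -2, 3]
A ⊗ B =
  [-9, -7, -8]
  [-7, -1, -6]
  [-4, 2, -3]

Apply the min-plus product entry-by-entry:
  C[0][0] = min over k of (A[0][0] + B[0][0] = -5 + -4 = -9, A[0][1] + B[1][0] = 7 + -2 = 5, A[0][2] + B[2][0] = -5 + 8 = 3) = -9 (attained at k = 0)
  C[0][1] = min over k of (A[0][0] + B[0][1] = -5 + 2 = -3, A[0][1] + B[1][1] = 7 + -1 = 6, A[0][2] + B[2][1] = -5 + -2 = -7) = -7 (attained at k = 2)
  C[0][2] = min over k of (A[0][0] + B[0][2] = -5 + -3 = -8, A[0][1] + B[1][2] = 7 + 3 = 10, A[0][2] + B[2][2] = -5 + 3 = -2) = -8 (attained at k = 0)
  C[1][0] = min over k of (A[1][0] + B[0][0] = -3 + -4 = -7, A[1][1] + B[1][0] = 2 + -2 = 0, A[1][2] + B[2][0] = 4 + 8 = 12) = -7 (attained at k = 0)
  C[1][1] = min over k of (A[1][0] + B[0][1] = -3 + 2 = -1, A[1][1] + B[1][1] = 2 + -1 = 1, A[1][2] + B[2][1] = 4 + -2 = 2) = -1 (attained at k = 0)
  C[1][2] = min over k of (A[1][0] + B[0][2] = -3 + -3 = -6, A[1][1] + B[1][2] = 2 + 3 = 5, A[1][2] + B[2][2] = 4 + 3 = 7) = -6 (attained at k = 0)
  C[2][0] = min over k of (A[2][0] + B[0][0] = 0 + -4 = -4, A[2][1] + B[1][0] = 5 + -2 = 3, A[2][2] + B[2][0] = 7 + 8 = 15) = -4 (attained at k = 0)
  C[2][1] = min over k of (A[2][0] + B[0][1] = 0 + 2 = 2, A[2][1] + B[1][1] = 5 + -1 = 4, A[2][2] + B[2][1] = 7 + -2 = 5) = 2 (attained at k = 0)
  C[2][2] = min over k of (A[2][0] + B[0][2] = 0 + -3 = -3, A[2][1] + B[1][2] = 5 + 3 = 8, A[2][2] + B[2][2] = 7 + 3 = 10) = -3 (attained at k = 0)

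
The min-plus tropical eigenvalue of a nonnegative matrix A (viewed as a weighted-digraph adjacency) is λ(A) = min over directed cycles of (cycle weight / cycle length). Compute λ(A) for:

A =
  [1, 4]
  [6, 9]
λ(A) = 1

Enumerate directed cycles and compute their means (weight / length). Sample:
  cycle 0 → 0: weight = 1, length = 1, mean = 1/1 ≈ 1.000
  cycle 1 → 1: weight = 9, length = 1, mean = 9/1 ≈ 9.000
  cycle 0 → 1 → 0: weight = 10, length = 2, mean = 10/2 ≈ 5.000
  cycle 1 → 0 → 1: weight = 10, length = 2, mean = 10/2 ≈ 5.000
Minimum mean = 1.000, attained e.g. along the cycle 0 → 0 with weight 1 and length 1. So λ(A) = 1/1 = 1.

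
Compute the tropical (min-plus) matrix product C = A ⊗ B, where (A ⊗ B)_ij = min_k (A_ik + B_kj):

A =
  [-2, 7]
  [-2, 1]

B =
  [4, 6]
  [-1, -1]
A ⊗ B =
  [2, 4]
  [0, 0]

Apply the min-plus product entry-by-entry:
  C[0][0] = min over k of (A[0][0] + B[0][0] = -2 + 4 = 2, A[0][1] + B[1][0] = 7 + -1 = 6) = 2 (attained at k = 0)
  C[0][1] = min over k of (A[0][0] + B[0][1] = -2 + 6 = 4, A[0][1] + B[1][1] = 7 + -1 = 6) = 4 (attained at k = 0)
  C[1][0] = min over k of (A[1][0] + B[0][0] = -2 + 4 = 2, A[1][1] + B[1][0] = 1 + -1 = 0) = 0 (attained at k = 1)
  C[1][1] = min over k of (A[1][0] + B[0][1] = -2 + 6 = 4, A[1][1] + B[1][1] = 1 + -1 = 0) = 0 (attained at k = 1)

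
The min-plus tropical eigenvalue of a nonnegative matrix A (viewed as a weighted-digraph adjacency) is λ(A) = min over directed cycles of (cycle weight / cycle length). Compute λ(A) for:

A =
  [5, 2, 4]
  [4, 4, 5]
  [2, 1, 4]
λ(A) = 3

Enumerate directed cycles and compute their means (weight / length). Sample:
  cycle 0 → 0: weight = 5, length = 1, mean = 5/1 ≈ 5.000
  cycle 1 → 1: weight = 4, length = 1, mean = 4/1 ≈ 4.000
  cycle 2 → 2: weight = 4, length = 1, mean = 4/1 ≈ 4.000
  cycle 0 → 1 → 0: weight = 6, length = 2, mean = 6/2 ≈ 3.000
  cycle 0 → 2 → 0: weight = 6, length = 2, mean = 6/2 ≈ 3.000
  cycle 1 → 0 → 1: weight = 6, length = 2, mean = 6/2 ≈ 3.000
Minimum mean = 3.000, attained e.g. along the cycle 0 → 1 → 0 with weight 6 and length 2. So λ(A) = 6/2 = 3.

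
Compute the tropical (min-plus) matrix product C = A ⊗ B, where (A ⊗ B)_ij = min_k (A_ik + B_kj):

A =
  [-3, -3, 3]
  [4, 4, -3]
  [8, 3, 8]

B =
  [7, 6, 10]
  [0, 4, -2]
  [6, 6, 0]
A ⊗ B =
  [-3, 1, -5]
  [3, 3, -3]
  [3, 7, 1]

Apply the min-plus product entry-by-entry:
  C[0][0] = min over k of (A[0][0] + B[0][0] = -3 + 7 = 4, A[0][1] + B[1][0] = -3 + 0 = -3, A[0][2] + B[2][0] = 3 + 6 = 9) = -3 (attained at k = 1)
  C[0][1] = min over k of (A[0][0] + B[0][1] = -3 + 6 = 3, A[0][1] + B[1][1] = -3 + 4 = 1, A[0][2] + B[2][1] = 3 + 6 = 9) = 1 (attained at k = 1)
  C[0][2] = min over k of (A[0][0] + B[0][2] = -3 + 10 = 7, A[0][1] + B[1][2] = -3 + -2 = -5, A[0][2] + B[2][2] = 3 + 0 = 3) = -5 (attained at k = 1)
  C[1][0] = min over k of (A[1][0] + B[0][0] = 4 + 7 = 11, A[1][1] + B[1][0] = 4 + 0 = 4, A[1][2] + B[2][0] = -3 + 6 = 3) = 3 (attained at k = 2)
  C[1][1] = min over k of (A[1][0] + B[0][1] = 4 + 6 = 10, A[1][1] + B[1][1] = 4 + 4 = 8, A[1][2] + B[2][1] = -3 + 6 = 3) = 3 (attained at k = 2)
  C[1][2] = min over k of (A[1][0] + B[0][2] = 4 + 10 = 14, A[1][1] + B[1][2] = 4 + -2 = 2, A[1][2] + B[2][2] = -3 + 0 = -3) = -3 (attained at k = 2)
  C[2][0] = min over k of (A[2][0] + B[0][0] = 8 + 7 = 15, A[2][1] + B[1][0] = 3 + 0 = 3, A[2][2] + B[2][0] = 8 + 6 = 14) = 3 (attained at k = 1)
  C[2][1] = min over k of (A[2][0] + B[0][1] = 8 + 6 = 14, A[2][1] + B[1][1] = 3 + 4 = 7, A[2][2] + B[2][1] = 8 + 6 = 14) = 7 (attained at k = 1)
  C[2][2] = min over k of (A[2][0] + B[0][2] = 8 + 10 = 18, A[2][1] + B[1][2] = 3 + -2 = 1, A[2][2] + B[2][2] = 8 + 0 = 8) = 1 (attained at k = 1)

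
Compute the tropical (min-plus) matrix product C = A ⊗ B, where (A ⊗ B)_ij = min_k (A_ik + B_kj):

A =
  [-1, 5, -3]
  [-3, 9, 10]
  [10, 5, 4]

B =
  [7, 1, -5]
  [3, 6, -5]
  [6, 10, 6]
A ⊗ B =
  [3, 0, -6]
  [4, -2, -8]
  [8, 11, 0]

Apply the min-plus product entry-by-entry:
  C[0][0] = min over k of (A[0][0] + B[0][0] = -1 + 7 = 6, A[0][1] + B[1][0] = 5 + 3 = 8, A[0][2] + B[2][0] = -3 + 6 = 3) = 3 (attained at k = 2)
  C[0][1] = min over k of (A[0][0] + B[0][1] = -1 + 1 = 0, A[0][1] + B[1][1] = 5 + 6 = 11, A[0][2] + B[2][1] = -3 + 10 = 7) = 0 (attained at k = 0)
  C[0][2] = min over k of (A[0][0] + B[0][2] = -1 + -5 = -6, A[0][1] + B[1][2] = 5 + -5 = 0, A[0][2] + B[2][2] = -3 + 6 = 3) = -6 (attained at k = 0)
  C[1][0] = min over k of (A[1][0] + B[0][0] = -3 + 7 = 4, A[1][1] + B[1][0] = 9 + 3 = 12, A[1][2] + B[2][0] = 10 + 6 = 16) = 4 (attained at k = 0)
  C[1][1] = min over k of (A[1][0] + B[0][1] = -3 + 1 = -2, A[1][1] + B[1][1] = 9 + 6 = 15, A[1][2] + B[2][1] = 10 + 10 = 20) = -2 (attained at k = 0)
  C[1][2] = min over k of (A[1][0] + B[0][2] = -3 + -5 = -8, A[1][1] + B[1][2] = 9 + -5 = 4, A[1][2] + B[2][2] = 10 + 6 = 16) = -8 (attained at k = 0)
  C[2][0] = min over k of (A[2][0] + B[0][0] = 10 + 7 = 17, A[2][1] + B[1][0] = 5 + 3 = 8, A[2][2] + B[2][0] = 4 + 6 = 10) = 8 (attained at k = 1)
  C[2][1] = min over k of (A[2][0] + B[0][1] = 10 + 1 = 11, A[2][1] + B[1][1] = 5 + 6 = 11, A[2][2] + B[2][1] = 4 + 10 = 14) = 11 (attained at k = 0)
  C[2][2] = min over k of (A[2][0] + B[0][2] = 10 + -5 = 5, A[2][1] + B[1][2] = 5 + -5 = 0, A[2][2] + B[2][2] = 4 + 6 = 10) = 0 (attained at k = 1)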